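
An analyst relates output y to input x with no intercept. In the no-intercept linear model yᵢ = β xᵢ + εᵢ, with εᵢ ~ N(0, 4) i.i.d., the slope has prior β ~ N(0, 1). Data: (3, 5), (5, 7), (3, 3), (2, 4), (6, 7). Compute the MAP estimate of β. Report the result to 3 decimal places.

β̂_MAP = 1.253

log p(β | y) = −Σ(yᵢ − βxᵢ)²/(2·4) − β²/(2·1) + const.
Setting the derivative to zero: Σxᵢ(yᵢ − βxᵢ)/4 − β/1 = 0, so β = Σxᵢyᵢ / (Σxᵢ² + σ²/τ²).
Σxᵢyᵢ = 3·5 + 5·7 + 3·3 + 2·4 + 6·7 = 109; Σxᵢ² = 83; σ²/τ² = 4.
β̂_MAP = 109 / (83 + 4) = 109/87 ≈ 1.253.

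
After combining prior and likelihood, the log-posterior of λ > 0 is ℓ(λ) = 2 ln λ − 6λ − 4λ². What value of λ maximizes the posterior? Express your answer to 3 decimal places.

ℓ'(λ) = 2/λ − 6 − 8λ. Setting this to zero and multiplying by λ: 8λ² + 6λ − 2 = 0.
λ = (−6 + √(6² + 4·8·2)) / (2·8) = (−6 + √100) / 16 = (−6 + 10)/16 = 1/4.
ℓ''(λ) = −2/λ² − 8 < 0, confirming a maximum.

λ̂_MAP = 0.250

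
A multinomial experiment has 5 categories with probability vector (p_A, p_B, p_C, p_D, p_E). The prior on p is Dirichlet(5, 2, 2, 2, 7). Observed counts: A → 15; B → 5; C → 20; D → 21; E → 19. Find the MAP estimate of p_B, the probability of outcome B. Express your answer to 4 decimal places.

The posterior is Dirichlet(αᵢ + nᵢ) = Dirichlet(20, 7, 22, 23, 26).
For a Dirichlet(a₁,…,a_K) with all aᵢ > 1, the mode has j-th component (aⱼ − 1)/(Σaᵢ − K).
Here Σaᵢ = 98 and K = 5, so p_B = (7 − 1)/(98 − 5) = 6/93 ≈ 0.0645.

MAP estimate of p_B = 0.0645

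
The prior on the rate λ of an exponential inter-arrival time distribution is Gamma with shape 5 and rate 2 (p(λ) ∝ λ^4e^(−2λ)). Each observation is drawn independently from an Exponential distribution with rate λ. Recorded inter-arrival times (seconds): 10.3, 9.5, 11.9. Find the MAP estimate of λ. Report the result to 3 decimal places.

λ̂_MAP = 0.208

The Exponential(rate=λ) likelihood is ∝ λ^n e^(−λΣtᵢ). Here n = 3 and Σtᵢ = 10.3 + 9.5 + 11.9 = 31.7.
Posterior ∝ λ^4e^(−2λ) · λ^3e^(−31.7λ) = λ^7e^(−33.7λ), i.e. Gamma(8, 33.7).
Mode = (a−1)/b = 7/33.7 ≈ 0.208.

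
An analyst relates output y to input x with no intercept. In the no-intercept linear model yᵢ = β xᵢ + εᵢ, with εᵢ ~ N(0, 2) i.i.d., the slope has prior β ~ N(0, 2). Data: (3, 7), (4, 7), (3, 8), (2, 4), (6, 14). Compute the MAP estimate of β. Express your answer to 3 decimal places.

log p(β | y) = −Σ(yᵢ − βxᵢ)²/(2·2) − β²/(2·2) + const.
Setting the derivative to zero: Σxᵢ(yᵢ − βxᵢ)/2 − β/2 = 0, so β = Σxᵢyᵢ / (Σxᵢ² + σ²/τ²).
Σxᵢyᵢ = 3·7 + 4·7 + 3·8 + 2·4 + 6·14 = 165; Σxᵢ² = 74; σ²/τ² = 1.
β̂_MAP = 165 / (74 + 1) = 165/75 ≈ 2.200.

β̂_MAP = 2.200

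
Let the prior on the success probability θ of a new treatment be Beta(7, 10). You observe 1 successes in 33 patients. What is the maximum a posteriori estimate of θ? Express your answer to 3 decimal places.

Prior: Beta(7, 10).
Data: 1 success in 33 trials. The binomial likelihood contributes θ(1−θ)^32, so the posterior is Beta(7+1, 10+32) = Beta(8, 42).
For Beta(a, b) with a, b > 1 the mode is (a−1)/(a+b−2) = 7/48 ≈ 0.146.

θ̂_MAP = 0.146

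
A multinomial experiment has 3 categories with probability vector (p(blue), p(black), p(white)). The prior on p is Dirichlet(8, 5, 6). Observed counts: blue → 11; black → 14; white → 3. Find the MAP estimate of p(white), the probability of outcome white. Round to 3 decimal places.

The posterior is Dirichlet(αᵢ + nᵢ) = Dirichlet(19, 19, 9).
For a Dirichlet(a₁,…,a_K) with all aᵢ > 1, the mode has j-th component (aⱼ − 1)/(Σaᵢ − K).
Here Σaᵢ = 47 and K = 3, so p(white) = (9 − 1)/(47 − 3) = 8/44 ≈ 0.182.

MAP estimate of p(white) = 0.182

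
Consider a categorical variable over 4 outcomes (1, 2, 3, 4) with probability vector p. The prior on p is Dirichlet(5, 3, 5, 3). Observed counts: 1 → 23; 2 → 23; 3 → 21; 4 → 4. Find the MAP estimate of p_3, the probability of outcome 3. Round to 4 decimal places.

MAP estimate: 0.3012

The posterior is Dirichlet(αᵢ + nᵢ) = Dirichlet(28, 26, 26, 7).
For a Dirichlet(a₁,…,a_K) with all aᵢ > 1, the mode has j-th component (aⱼ − 1)/(Σaᵢ − K).
Here Σaᵢ = 87 and K = 4, so p_3 = (26 − 1)/(87 − 4) = 25/83 ≈ 0.3012.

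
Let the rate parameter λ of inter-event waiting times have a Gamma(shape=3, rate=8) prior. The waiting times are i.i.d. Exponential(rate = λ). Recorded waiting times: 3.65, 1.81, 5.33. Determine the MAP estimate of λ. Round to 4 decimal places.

λ̂_MAP = 0.2661

The Exponential(rate=λ) likelihood is ∝ λ^n e^(−λΣtᵢ). Here n = 3 and Σtᵢ = 3.65 + 1.81 + 5.33 = 10.79.
Posterior ∝ λ^2e^(−8λ) · λ^3e^(−10.79λ) = λ^5e^(−18.79λ), i.e. Gamma(6, 18.79).
Mode = (a−1)/b = 5/18.79 ≈ 0.2661.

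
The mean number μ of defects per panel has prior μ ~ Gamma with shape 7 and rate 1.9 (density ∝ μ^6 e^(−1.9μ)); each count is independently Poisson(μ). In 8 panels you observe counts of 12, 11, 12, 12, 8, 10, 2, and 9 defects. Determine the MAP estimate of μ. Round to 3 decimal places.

μ̂_MAP = 8.283

Σxᵢ = 12+11+12+12+8+10+2+9 = 76, with n = 8.
Posterior ∝ μ^6e^(−1.9μ) · μ^76e^(−8μ) = μ^82e^(−9.9μ), i.e. Gamma(shape=83, rate=9.9).
The mode of a Gamma(a, b) with a ≥ 1 (shape–rate) is (a−1)/b = 82/9.9 ≈ 8.283.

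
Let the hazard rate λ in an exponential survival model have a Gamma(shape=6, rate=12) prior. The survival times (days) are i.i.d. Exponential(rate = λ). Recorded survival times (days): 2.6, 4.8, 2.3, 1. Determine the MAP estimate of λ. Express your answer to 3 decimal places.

λ̂_MAP = 0.396

The Exponential(rate=λ) likelihood is ∝ λ^n e^(−λΣtᵢ). Here n = 4 and Σtᵢ = 2.6 + 4.8 + 2.3 + 1 = 10.7.
Posterior ∝ λ^5e^(−12λ) · λ^4e^(−10.7λ) = λ^9e^(−22.7λ), i.e. Gamma(10, 22.7).
Mode = (a−1)/b = 9/22.7 ≈ 0.396.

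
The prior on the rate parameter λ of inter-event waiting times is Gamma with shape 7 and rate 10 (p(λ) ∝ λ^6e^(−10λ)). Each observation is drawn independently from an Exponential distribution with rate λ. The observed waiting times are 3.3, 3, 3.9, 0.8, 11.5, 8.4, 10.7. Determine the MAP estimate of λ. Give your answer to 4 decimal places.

λ̂_MAP = 0.2519

The Exponential(rate=λ) likelihood is ∝ λ^n e^(−λΣtᵢ). Here n = 7 and Σtᵢ = 3.3 + 3 + 3.9 + 0.8 + 11.5 + 8.4 + 10.7 = 41.6.
Posterior ∝ λ^6e^(−10λ) · λ^7e^(−41.6λ) = λ^13e^(−51.6λ), i.e. Gamma(14, 51.6).
Mode = (a−1)/b = 13/51.6 ≈ 0.2519.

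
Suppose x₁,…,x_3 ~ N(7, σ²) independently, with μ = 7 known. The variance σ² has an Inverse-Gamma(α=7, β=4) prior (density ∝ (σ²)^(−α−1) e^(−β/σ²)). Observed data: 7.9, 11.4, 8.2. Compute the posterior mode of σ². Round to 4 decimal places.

Sum of squared deviations about the known mean: SS = (7.9−7)² + (11.4−7)² + (8.2−7)² = 21.61.
The Normal likelihood contributes (σ²)^(−n/2) exp(−SS/(2σ²)), so the posterior is Inverse-Gamma(α + n/2, β + SS/2) = Inverse-Gamma(8.5, 14.805).
The mode of Inverse-Gamma(a, b) is b/(a+1) = 14.805/9.5 ≈ 1.5584.

σ̂²_MAP = 1.5584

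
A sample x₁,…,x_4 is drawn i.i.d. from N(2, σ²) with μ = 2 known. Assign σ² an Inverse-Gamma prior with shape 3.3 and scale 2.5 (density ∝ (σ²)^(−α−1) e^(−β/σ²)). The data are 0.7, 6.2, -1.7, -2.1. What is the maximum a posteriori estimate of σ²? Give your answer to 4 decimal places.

σ̂²_MAP = 4.3516

Sum of squared deviations about the known mean: SS = (0.7−2)² + (6.2−2)² + (-1.7−2)² + (-2.1−2)² = 49.83.
The Normal likelihood contributes (σ²)^(−n/2) exp(−SS/(2σ²)), so the posterior is Inverse-Gamma(α + n/2, β + SS/2) = Inverse-Gamma(5.3, 27.415).
The mode of Inverse-Gamma(a, b) is b/(a+1) = 27.415/6.3 ≈ 4.3516.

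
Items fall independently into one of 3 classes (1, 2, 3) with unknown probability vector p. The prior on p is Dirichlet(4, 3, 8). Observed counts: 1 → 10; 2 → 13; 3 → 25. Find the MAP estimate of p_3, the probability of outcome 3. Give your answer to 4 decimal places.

The posterior is Dirichlet(αᵢ + nᵢ) = Dirichlet(14, 16, 33).
For a Dirichlet(a₁,…,a_K) with all aᵢ > 1, the mode has j-th component (aⱼ − 1)/(Σaᵢ − K).
Here Σaᵢ = 63 and K = 3, so p_3 = (33 − 1)/(63 − 3) = 32/60 ≈ 0.5333.

MAP estimate: 0.5333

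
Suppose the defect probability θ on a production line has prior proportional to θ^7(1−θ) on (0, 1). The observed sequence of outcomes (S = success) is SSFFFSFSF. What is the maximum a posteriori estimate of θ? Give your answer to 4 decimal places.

The prior density ∝ θ^7(1−θ)^1 is the kernel of Beta(8, 2).
Data: 4 successes in 9 trials (from the sequence). The binomial likelihood contributes θ^4(1−θ)^5, so the posterior is Beta(8+4, 2+5) = Beta(12, 7).
For Beta(a, b) with a, b > 1 the mode is (a−1)/(a+b−2) = 11/17 ≈ 0.6471.

θ̂_MAP = 0.6471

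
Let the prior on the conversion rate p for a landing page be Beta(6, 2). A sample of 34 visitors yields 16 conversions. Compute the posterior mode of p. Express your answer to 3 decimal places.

p̂_MAP = 0.525

Prior: Beta(6, 2).
Data: 16 successes in 34 trials. The binomial likelihood contributes p^16(1−p)^18, so the posterior is Beta(6+16, 2+18) = Beta(22, 20).
For Beta(a, b) with a, b > 1 the mode is (a−1)/(a+b−2) = 21/40 ≈ 0.525.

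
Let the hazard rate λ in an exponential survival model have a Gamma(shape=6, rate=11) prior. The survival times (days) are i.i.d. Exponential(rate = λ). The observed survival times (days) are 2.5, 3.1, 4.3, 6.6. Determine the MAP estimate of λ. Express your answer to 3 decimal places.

λ̂_MAP = 0.327

The Exponential(rate=λ) likelihood is ∝ λ^n e^(−λΣtᵢ). Here n = 4 and Σtᵢ = 2.5 + 3.1 + 4.3 + 6.6 = 16.5.
Posterior ∝ λ^5e^(−11λ) · λ^4e^(−16.5λ) = λ^9e^(−27.5λ), i.e. Gamma(10, 27.5).
Mode = (a−1)/b = 9/27.5 ≈ 0.327.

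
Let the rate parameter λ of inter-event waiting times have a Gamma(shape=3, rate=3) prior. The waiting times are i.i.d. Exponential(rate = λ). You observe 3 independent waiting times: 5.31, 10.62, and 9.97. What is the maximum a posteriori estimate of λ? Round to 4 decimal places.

The Exponential(rate=λ) likelihood is ∝ λ^n e^(−λΣtᵢ). Here n = 3 and Σtᵢ = 5.31 + 10.62 + 9.97 = 25.90.
Posterior ∝ λ^2e^(−3λ) · λ^3e^(−25.90λ) = λ^5e^(−28.90λ), i.e. Gamma(6, 28.90).
Mode = (a−1)/b = 5/28.90 ≈ 0.1730.

λ̂_MAP = 0.1730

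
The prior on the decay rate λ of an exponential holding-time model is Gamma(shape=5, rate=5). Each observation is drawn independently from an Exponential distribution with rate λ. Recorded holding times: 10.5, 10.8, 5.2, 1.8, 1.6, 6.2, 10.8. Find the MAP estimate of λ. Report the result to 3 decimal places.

λ̂_MAP = 0.212

The Exponential(rate=λ) likelihood is ∝ λ^n e^(−λΣtᵢ). Here n = 7 and Σtᵢ = 10.5 + 10.8 + 5.2 + 1.8 + 1.6 + 6.2 + 10.8 = 46.9.
Posterior ∝ λ^4e^(−5λ) · λ^7e^(−46.9λ) = λ^11e^(−51.9λ), i.e. Gamma(12, 51.9).
Mode = (a−1)/b = 11/51.9 ≈ 0.212.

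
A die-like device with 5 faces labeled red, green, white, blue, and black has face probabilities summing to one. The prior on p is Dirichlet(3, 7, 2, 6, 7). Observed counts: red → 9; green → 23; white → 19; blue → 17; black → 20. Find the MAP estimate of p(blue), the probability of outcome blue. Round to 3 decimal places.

The posterior is Dirichlet(αᵢ + nᵢ) = Dirichlet(12, 30, 21, 23, 27).
For a Dirichlet(a₁,…,a_K) with all aᵢ > 1, the mode has j-th component (aⱼ − 1)/(Σaᵢ − K).
Here Σaᵢ = 113 and K = 5, so p(blue) = (23 − 1)/(113 − 5) = 22/108 ≈ 0.204.

MAP estimate of p(blue) = 0.204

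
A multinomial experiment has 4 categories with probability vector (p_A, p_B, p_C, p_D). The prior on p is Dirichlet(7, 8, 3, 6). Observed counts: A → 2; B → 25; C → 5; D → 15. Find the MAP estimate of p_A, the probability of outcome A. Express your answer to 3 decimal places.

The posterior is Dirichlet(αᵢ + nᵢ) = Dirichlet(9, 33, 8, 21).
For a Dirichlet(a₁,…,a_K) with all aᵢ > 1, the mode has j-th component (aⱼ − 1)/(Σaᵢ − K).
Here Σaᵢ = 71 and K = 4, so p_A = (9 − 1)/(71 − 4) = 8/67 ≈ 0.119.

MAP estimate of p_A = 0.119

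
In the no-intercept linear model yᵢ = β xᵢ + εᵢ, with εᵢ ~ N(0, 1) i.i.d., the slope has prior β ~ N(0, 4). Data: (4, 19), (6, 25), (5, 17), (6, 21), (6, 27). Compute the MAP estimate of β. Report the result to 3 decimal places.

log p(β | y) = −Σ(yᵢ − βxᵢ)²/(2·1) − β²/(2·4) + const.
Setting the derivative to zero: Σxᵢ(yᵢ − βxᵢ)/1 − β/4 = 0, so β = Σxᵢyᵢ / (Σxᵢ² + σ²/τ²).
Σxᵢyᵢ = 4·19 + 6·25 + 5·17 + 6·21 + 6·27 = 599; Σxᵢ² = 149; σ²/τ² = 0.25.
β̂_MAP = 599 / (149 + 0.25) = 599/149.25 ≈ 4.013.

β̂_MAP = 4.013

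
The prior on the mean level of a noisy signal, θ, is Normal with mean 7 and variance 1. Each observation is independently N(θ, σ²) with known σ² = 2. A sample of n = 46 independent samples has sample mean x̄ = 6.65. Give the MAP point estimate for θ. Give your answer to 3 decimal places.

θ̂_MAP = 6.665

n = 46, x̄ = 6.65.
For a Normal prior and Normal likelihood with known variance, the posterior is Normal; its mode equals its mean, the precision-weighted average.
Prior precision 1/σ₀² = 1/1 = 1; data precision n/σ² = 46/2 = 23.
θ̂ = (1·7 + 23·6.65) / (1 + 23) = 159.95/24 = 3199/480 ≈ 6.665.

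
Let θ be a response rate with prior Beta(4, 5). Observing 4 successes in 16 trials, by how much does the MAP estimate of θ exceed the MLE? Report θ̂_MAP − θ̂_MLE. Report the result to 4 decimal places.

MAP − MLE = 0.0543

Posterior is Beta(8, 17); MAP = (8−1)/(25−2) = 7/23 ≈ 0.30435.
MLE ignores the prior: θ̂_MLE = k/n = 4/16 ≈ 0.25000.
Difference = 7/23 − 4/16 = 5/92 ≈ 0.0543.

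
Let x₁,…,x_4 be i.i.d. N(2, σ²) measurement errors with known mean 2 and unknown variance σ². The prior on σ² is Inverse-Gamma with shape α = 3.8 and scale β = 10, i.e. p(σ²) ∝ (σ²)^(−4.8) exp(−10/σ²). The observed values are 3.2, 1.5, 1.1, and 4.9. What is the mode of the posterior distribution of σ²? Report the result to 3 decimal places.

σ̂²_MAP = 2.273

Sum of squared deviations about the known mean: SS = (3.2−2)² + (1.5−2)² + (1.1−2)² + (4.9−2)² = 10.91.
The Normal likelihood contributes (σ²)^(−n/2) exp(−SS/(2σ²)), so the posterior is Inverse-Gamma(α + n/2, β + SS/2) = Inverse-Gamma(5.8, 15.455).
The mode of Inverse-Gamma(a, b) is b/(a+1) = 15.455/6.8 ≈ 2.273.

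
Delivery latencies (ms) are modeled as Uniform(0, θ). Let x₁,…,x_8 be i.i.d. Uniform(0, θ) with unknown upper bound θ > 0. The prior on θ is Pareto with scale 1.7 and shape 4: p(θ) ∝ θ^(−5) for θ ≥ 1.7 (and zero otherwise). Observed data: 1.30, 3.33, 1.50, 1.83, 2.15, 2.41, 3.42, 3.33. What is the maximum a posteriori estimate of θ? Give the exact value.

θ̂_MAP = 3.42

The Uniform(0, θ) likelihood is θ^(−n) for θ ≥ max(xᵢ), zero otherwise. Here max(xᵢ) = 3.42.
Posterior ∝ θ^(−5) · θ^(−8) = θ^(−13) on θ ≥ max(1.7, 3.42) = 3.42.
This density is strictly decreasing in θ, so the posterior mode lies at the lower boundary of the support.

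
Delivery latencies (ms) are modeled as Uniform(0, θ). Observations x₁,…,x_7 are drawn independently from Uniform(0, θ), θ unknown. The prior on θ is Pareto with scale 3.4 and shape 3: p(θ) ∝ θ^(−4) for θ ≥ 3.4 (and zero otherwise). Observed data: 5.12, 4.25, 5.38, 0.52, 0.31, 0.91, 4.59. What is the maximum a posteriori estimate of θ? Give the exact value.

θ̂_MAP = 5.38

The Uniform(0, θ) likelihood is θ^(−n) for θ ≥ max(xᵢ), zero otherwise. Here max(xᵢ) = 5.38.
Posterior ∝ θ^(−4) · θ^(−7) = θ^(−11) on θ ≥ max(3.4, 5.38) = 5.38.
This density is strictly decreasing in θ, so the posterior mode lies at the lower boundary of the support.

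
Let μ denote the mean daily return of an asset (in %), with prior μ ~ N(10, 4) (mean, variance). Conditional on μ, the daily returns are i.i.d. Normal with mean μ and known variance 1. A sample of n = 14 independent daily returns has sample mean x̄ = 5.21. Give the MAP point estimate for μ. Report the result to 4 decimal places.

n = 14, x̄ = 5.21.
For a Normal prior and Normal likelihood with known variance, the posterior is Normal; its mode equals its mean, the precision-weighted average.
Prior precision 1/σ₀² = 1/4 = 0.25; data precision n/σ² = 14/1 = 14.
μ̂ = (0.25·10 + 14·5.21) / (0.25 + 14) = 75.44/14.25 = 7544/1425 ≈ 5.2940.

μ̂_MAP = 5.2940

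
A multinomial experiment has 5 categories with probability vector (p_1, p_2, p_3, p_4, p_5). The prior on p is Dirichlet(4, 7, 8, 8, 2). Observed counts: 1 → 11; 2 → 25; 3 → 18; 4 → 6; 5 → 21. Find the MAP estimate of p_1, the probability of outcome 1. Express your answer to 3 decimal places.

MAP estimate: 0.133

The posterior is Dirichlet(αᵢ + nᵢ) = Dirichlet(15, 32, 26, 14, 23).
For a Dirichlet(a₁,…,a_K) with all aᵢ > 1, the mode has j-th component (aⱼ − 1)/(Σaᵢ − K).
Here Σaᵢ = 110 and K = 5, so p_1 = (15 − 1)/(110 − 5) = 14/105 ≈ 0.133.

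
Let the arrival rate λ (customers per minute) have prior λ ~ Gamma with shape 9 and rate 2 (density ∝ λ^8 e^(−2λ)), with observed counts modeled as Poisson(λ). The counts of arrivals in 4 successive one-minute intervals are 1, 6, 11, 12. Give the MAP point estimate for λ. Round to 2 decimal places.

λ̂_MAP = 6.33

Σxᵢ = 1+6+11+12 = 30, with n = 4.
Posterior ∝ λ^8e^(−2λ) · λ^30e^(−4λ) = λ^38e^(−6λ), i.e. Gamma(shape=39, rate=6).
The mode of a Gamma(a, b) with a ≥ 1 (shape–rate) is (a−1)/b = 38/6 ≈ 6.33.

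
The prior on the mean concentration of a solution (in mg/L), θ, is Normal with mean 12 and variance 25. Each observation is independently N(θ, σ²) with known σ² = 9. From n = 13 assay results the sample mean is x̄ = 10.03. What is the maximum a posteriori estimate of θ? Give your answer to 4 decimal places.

n = 13, x̄ = 10.03.
For a Normal prior and Normal likelihood with known variance, the posterior is Normal; its mode equals its mean, the precision-weighted average.
Prior precision 1/σ₀² = 1/25 = 0.04; data precision n/σ² = 13/9.
θ̂ = (0.04·12 + (13/9)·10.03) / (0.04 + 13/9) = (13471/900)/(334/225) = 13471/1336 ≈ 10.0831.

θ̂_MAP = 10.0831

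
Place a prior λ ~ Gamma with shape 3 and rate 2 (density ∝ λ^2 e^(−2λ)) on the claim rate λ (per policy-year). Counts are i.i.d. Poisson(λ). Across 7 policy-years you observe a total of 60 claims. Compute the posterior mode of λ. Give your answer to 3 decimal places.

λ̂_MAP = 6.889

Σxᵢ = 60, n = 7.
Posterior ∝ λ^2e^(−2λ) · λ^60e^(−7λ) = λ^62e^(−9λ), i.e. Gamma(shape=63, rate=9).
The mode of a Gamma(a, b) with a ≥ 1 (shape–rate) is (a−1)/b = 62/9 ≈ 6.889.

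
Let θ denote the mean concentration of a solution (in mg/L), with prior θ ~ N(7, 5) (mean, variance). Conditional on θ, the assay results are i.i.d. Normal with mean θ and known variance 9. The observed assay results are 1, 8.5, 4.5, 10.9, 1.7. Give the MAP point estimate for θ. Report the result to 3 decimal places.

θ̂_MAP = 5.765

n = 5; x̄ = (1 + 8.5 + 4.5 + 10.9 + 1.7)/5 = 26.6/5 = 5.32.
For a Normal prior and Normal likelihood with known variance, the posterior is Normal; its mode equals its mean, the precision-weighted average.
Prior precision 1/σ₀² = 1/5 = 0.2; data precision n/σ² = 5/9.
θ̂ = (0.2·7 + (5/9)·5.32) / (0.2 + 5/9) = (196/45)/(34/45) = 98/17 ≈ 5.765.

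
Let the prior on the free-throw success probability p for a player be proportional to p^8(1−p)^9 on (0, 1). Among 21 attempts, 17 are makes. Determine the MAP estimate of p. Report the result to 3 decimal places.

p̂_MAP = 0.658

The prior density ∝ p^8(1−p)^9 is the kernel of Beta(9, 10).
Data: 17 successes in 21 trials. The binomial likelihood contributes p^17(1−p)^4, so the posterior is Beta(9+17, 10+4) = Beta(26, 14).
For Beta(a, b) with a, b > 1 the mode is (a−1)/(a+b−2) = 25/38 ≈ 0.658.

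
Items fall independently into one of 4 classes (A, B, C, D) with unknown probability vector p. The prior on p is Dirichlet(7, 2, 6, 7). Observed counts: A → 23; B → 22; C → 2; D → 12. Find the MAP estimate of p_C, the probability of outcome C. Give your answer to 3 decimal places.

MAP estimate of p_C = 0.091

The posterior is Dirichlet(αᵢ + nᵢ) = Dirichlet(30, 24, 8, 19).
For a Dirichlet(a₁,…,a_K) with all aᵢ > 1, the mode has j-th component (aⱼ − 1)/(Σaᵢ − K).
Here Σaᵢ = 81 and K = 4, so p_C = (8 − 1)/(81 − 4) = 7/77 ≈ 0.091.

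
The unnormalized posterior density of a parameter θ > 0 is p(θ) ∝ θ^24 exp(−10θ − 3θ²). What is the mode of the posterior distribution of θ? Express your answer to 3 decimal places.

ℓ'(θ) = 24/θ − 10 − 6θ. Setting this to zero and multiplying by θ: 6θ² + 10θ − 24 = 0.
θ = (−10 + √(10² + 4·6·24)) / (2·6) = (−10 + √676) / 12 = (−10 + 26)/12 = 4/3.
ℓ''(θ) = −24/θ² − 6 < 0, confirming a maximum.

θ̂_MAP = 1.333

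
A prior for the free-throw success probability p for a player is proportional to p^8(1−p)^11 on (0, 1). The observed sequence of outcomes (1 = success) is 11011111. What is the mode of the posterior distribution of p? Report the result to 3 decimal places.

p̂_MAP = 0.556

The prior density ∝ p^8(1−p)^11 is the kernel of Beta(9, 12).
Data: 7 successes in 8 trials (from the sequence). The binomial likelihood contributes p^7(1−p)^1, so the posterior is Beta(9+7, 12+1) = Beta(16, 13).
For Beta(a, b) with a, b > 1 the mode is (a−1)/(a+b−2) = 15/27 ≈ 0.556.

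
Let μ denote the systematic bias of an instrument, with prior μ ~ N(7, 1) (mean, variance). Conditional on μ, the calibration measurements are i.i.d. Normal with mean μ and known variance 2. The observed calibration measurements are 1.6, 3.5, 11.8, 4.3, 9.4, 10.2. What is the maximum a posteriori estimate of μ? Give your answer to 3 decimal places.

n = 6; x̄ = (1.6 + 3.5 + 11.8 + 4.3 + 9.4 + 10.2)/6 = 40.8/6 = 6.8.
For a Normal prior and Normal likelihood with known variance, the posterior is Normal; its mode equals its mean, the precision-weighted average.
Prior precision 1/σ₀² = 1/1 = 1; data precision n/σ² = 6/2 = 3.
μ̂ = (1·7 + 3·6.8) / (1 + 3) = 27.4/4 = 6.850.

μ̂_MAP = 6.850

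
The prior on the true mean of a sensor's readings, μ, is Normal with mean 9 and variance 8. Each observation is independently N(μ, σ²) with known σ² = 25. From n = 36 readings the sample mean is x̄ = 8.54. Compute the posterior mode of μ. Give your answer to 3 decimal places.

n = 36, x̄ = 8.54.
For a Normal prior and Normal likelihood with known variance, the posterior is Normal; its mode equals its mean, the precision-weighted average.
Prior precision 1/σ₀² = 1/8 = 0.125; data precision n/σ² = 36/25 = 1.44.
μ̂ = (0.125·9 + 1.44·8.54) / (0.125 + 1.44) = 13.4226/1.565 = 67113/7825 ≈ 8.577.

μ̂_MAP = 8.577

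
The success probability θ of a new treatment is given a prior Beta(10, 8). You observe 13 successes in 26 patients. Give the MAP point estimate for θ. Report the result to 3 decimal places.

θ̂_MAP = 0.524

Prior: Beta(10, 8).
Data: 13 successes in 26 trials. The binomial likelihood contributes θ^13(1−θ)^13, so the posterior is Beta(10+13, 8+13) = Beta(23, 21).
For Beta(a, b) with a, b > 1 the mode is (a−1)/(a+b−2) = 22/42 ≈ 0.524.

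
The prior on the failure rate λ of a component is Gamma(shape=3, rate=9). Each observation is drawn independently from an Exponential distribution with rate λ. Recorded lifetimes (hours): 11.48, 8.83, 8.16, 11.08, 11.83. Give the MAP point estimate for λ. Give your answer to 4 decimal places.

The Exponential(rate=λ) likelihood is ∝ λ^n e^(−λΣtᵢ). Here n = 5 and Σtᵢ = 11.48 + 8.83 + 8.16 + 11.08 + 11.83 = 51.38.
Posterior ∝ λ^2e^(−9λ) · λ^5e^(−51.38λ) = λ^7e^(−60.38λ), i.e. Gamma(8, 60.38).
Mode = (a−1)/b = 7/60.38 ≈ 0.1159.

λ̂_MAP = 0.1159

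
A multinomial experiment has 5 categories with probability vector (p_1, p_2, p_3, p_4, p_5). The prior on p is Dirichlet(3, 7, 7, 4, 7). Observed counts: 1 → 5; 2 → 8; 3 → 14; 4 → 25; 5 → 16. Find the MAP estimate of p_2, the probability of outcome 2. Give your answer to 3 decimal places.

MAP estimate: 0.154

The posterior is Dirichlet(αᵢ + nᵢ) = Dirichlet(8, 15, 21, 29, 23).
For a Dirichlet(a₁,…,a_K) with all aᵢ > 1, the mode has j-th component (aⱼ − 1)/(Σaᵢ − K).
Here Σaᵢ = 96 and K = 5, so p_2 = (15 − 1)/(96 − 5) = 14/91 ≈ 0.154.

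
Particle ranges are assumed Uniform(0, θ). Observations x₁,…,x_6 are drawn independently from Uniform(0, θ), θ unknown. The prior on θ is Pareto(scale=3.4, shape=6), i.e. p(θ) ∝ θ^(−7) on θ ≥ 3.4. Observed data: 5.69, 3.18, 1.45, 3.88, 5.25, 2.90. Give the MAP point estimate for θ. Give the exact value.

θ̂_MAP = 5.69

The Uniform(0, θ) likelihood is θ^(−n) for θ ≥ max(xᵢ), zero otherwise. Here max(xᵢ) = 5.69.
Posterior ∝ θ^(−7) · θ^(−6) = θ^(−13) on θ ≥ max(3.4, 5.69) = 5.69.
This density is strictly decreasing in θ, so the posterior mode lies at the lower boundary of the support.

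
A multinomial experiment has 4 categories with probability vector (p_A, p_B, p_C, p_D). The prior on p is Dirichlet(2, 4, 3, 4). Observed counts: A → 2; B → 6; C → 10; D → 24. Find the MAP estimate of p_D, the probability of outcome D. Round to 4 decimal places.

MAP estimate of p_D = 0.5294

The posterior is Dirichlet(αᵢ + nᵢ) = Dirichlet(4, 10, 13, 28).
For a Dirichlet(a₁,…,a_K) with all aᵢ > 1, the mode has j-th component (aⱼ − 1)/(Σaᵢ − K).
Here Σaᵢ = 55 and K = 4, so p_D = (28 − 1)/(55 − 4) = 27/51 ≈ 0.5294.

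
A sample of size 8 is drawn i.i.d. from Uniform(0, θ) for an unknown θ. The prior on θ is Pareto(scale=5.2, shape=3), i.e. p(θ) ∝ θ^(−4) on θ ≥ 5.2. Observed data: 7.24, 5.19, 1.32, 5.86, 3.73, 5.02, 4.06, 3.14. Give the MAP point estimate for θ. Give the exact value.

The Uniform(0, θ) likelihood is θ^(−n) for θ ≥ max(xᵢ), zero otherwise. Here max(xᵢ) = 7.24.
Posterior ∝ θ^(−4) · θ^(−8) = θ^(−12) on θ ≥ max(5.2, 7.24) = 7.24.
This density is strictly decreasing in θ, so the posterior mode lies at the lower boundary of the support.

θ̂_MAP = 7.24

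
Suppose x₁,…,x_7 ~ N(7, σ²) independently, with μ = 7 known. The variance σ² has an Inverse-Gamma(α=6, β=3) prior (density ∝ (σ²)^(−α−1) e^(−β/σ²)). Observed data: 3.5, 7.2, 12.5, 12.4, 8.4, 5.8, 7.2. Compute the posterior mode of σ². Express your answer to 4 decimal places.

σ̂²_MAP = 3.8638

Sum of squared deviations about the known mean: SS = (3.5−7)² + (7.2−7)² + (12.5−7)² + (12.4−7)² + (8.4−7)² + (5.8−7)² + (7.2−7)² = 75.14.
The Normal likelihood contributes (σ²)^(−n/2) exp(−SS/(2σ²)), so the posterior is Inverse-Gamma(α + n/2, β + SS/2) = Inverse-Gamma(9.5, 40.57).
The mode of Inverse-Gamma(a, b) is b/(a+1) = 40.57/10.5 ≈ 3.8638.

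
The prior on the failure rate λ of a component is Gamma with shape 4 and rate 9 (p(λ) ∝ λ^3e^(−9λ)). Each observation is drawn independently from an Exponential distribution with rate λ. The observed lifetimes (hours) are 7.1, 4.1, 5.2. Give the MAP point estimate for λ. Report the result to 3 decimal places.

λ̂_MAP = 0.236

The Exponential(rate=λ) likelihood is ∝ λ^n e^(−λΣtᵢ). Here n = 3 and Σtᵢ = 7.1 + 4.1 + 5.2 = 16.4.
Posterior ∝ λ^3e^(−9λ) · λ^3e^(−16.4λ) = λ^6e^(−25.4λ), i.e. Gamma(7, 25.4).
Mode = (a−1)/b = 6/25.4 ≈ 0.236.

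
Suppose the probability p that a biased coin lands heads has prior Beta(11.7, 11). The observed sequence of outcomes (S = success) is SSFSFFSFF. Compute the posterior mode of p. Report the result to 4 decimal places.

Prior: Beta(11.7, 11).
Data: 4 successes in 9 trials (from the sequence). The binomial likelihood contributes p^4(1−p)^5, so the posterior is Beta(11.7+4, 11+5) = Beta(15.7, 16).
For Beta(a, b) with a, b > 1 the mode is (a−1)/(a+b−2) = 14.7/29.7 ≈ 0.4949.

p̂_MAP = 0.4949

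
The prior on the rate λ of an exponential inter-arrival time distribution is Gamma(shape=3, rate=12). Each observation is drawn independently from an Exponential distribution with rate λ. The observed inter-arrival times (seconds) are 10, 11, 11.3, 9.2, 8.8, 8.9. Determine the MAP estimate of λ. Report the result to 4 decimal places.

λ̂_MAP = 0.1124

The Exponential(rate=λ) likelihood is ∝ λ^n e^(−λΣtᵢ). Here n = 6 and Σtᵢ = 10 + 11 + 11.3 + 9.2 + 8.8 + 8.9 = 59.2.
Posterior ∝ λ^2e^(−12λ) · λ^6e^(−59.2λ) = λ^8e^(−71.2λ), i.e. Gamma(9, 71.2).
Mode = (a−1)/b = 8/71.2 ≈ 0.1124.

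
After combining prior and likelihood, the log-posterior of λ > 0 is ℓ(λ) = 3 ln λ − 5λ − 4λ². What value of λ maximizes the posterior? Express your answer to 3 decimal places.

ℓ'(λ) = 3/λ − 5 − 8λ. Setting this to zero and multiplying by λ: 8λ² + 5λ − 3 = 0.
λ = (−5 + √(5² + 4·8·3)) / (2·8) = (−5 + √121) / 16 = (−5 + 11)/16 = 3/8.
ℓ''(λ) = −3/λ² − 8 < 0, confirming a maximum.

λ̂_MAP = 0.375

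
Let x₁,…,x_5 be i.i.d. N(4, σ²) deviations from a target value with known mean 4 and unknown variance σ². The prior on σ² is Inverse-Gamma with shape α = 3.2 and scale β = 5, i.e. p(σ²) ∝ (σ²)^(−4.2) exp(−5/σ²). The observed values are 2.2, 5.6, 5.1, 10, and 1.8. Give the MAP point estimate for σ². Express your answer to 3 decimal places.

σ̂²_MAP = 4.317

Sum of squared deviations about the known mean: SS = (2.2−4)² + (5.6−4)² + (5.1−4)² + (10−4)² + (1.8−4)² = 47.85.
The Normal likelihood contributes (σ²)^(−n/2) exp(−SS/(2σ²)), so the posterior is Inverse-Gamma(α + n/2, β + SS/2) = Inverse-Gamma(5.7, 28.925).
The mode of Inverse-Gamma(a, b) is b/(a+1) = 28.925/6.7 ≈ 4.317.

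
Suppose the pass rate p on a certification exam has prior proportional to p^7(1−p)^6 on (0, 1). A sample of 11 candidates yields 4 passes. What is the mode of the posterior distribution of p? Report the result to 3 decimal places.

The prior density ∝ p^7(1−p)^6 is the kernel of Beta(8, 7).
Data: 4 successes in 11 trials. The binomial likelihood contributes p^4(1−p)^7, so the posterior is Beta(8+4, 7+7) = Beta(12, 14).
For Beta(a, b) with a, b > 1 the mode is (a−1)/(a+b−2) = 11/24 ≈ 0.458.

p̂_MAP = 0.458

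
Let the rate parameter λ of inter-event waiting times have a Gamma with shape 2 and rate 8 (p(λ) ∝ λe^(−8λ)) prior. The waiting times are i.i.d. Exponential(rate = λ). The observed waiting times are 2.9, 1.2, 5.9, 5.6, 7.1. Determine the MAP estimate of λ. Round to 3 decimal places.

The Exponential(rate=λ) likelihood is ∝ λ^n e^(−λΣtᵢ). Here n = 5 and Σtᵢ = 2.9 + 1.2 + 5.9 + 5.6 + 7.1 = 22.7.
Posterior ∝ λe^(−8λ) · λ^5e^(−22.7λ) = λ^6e^(−30.7λ), i.e. Gamma(7, 30.7).
Mode = (a−1)/b = 6/30.7 ≈ 0.195.

λ̂_MAP = 0.195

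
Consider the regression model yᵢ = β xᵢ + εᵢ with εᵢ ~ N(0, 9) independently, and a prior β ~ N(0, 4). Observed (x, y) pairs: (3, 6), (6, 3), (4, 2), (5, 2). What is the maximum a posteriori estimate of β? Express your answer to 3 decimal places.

log p(β | y) = −Σ(yᵢ − βxᵢ)²/(2·9) − β²/(2·4) + const.
Setting the derivative to zero: Σxᵢ(yᵢ − βxᵢ)/9 − β/4 = 0, so β = Σxᵢyᵢ / (Σxᵢ² + σ²/τ²).
Σxᵢyᵢ = 3·6 + 6·3 + 4·2 + 5·2 = 54; Σxᵢ² = 86; σ²/τ² = 2.25.
β̂_MAP = 54 / (86 + 2.25) = 54/88.25 ≈ 0.612.

β̂_MAP = 0.612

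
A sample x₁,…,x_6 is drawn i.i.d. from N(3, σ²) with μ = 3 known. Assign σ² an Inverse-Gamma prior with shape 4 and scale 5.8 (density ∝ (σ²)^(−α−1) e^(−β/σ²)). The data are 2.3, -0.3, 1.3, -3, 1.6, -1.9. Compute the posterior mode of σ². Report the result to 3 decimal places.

σ̂²_MAP = 5.490

Sum of squared deviations about the known mean: SS = (2.3−3)² + (-0.3−3)² + (1.3−3)² + (-3−3)² + (1.6−3)² + (-1.9−3)² = 76.24.
The Normal likelihood contributes (σ²)^(−n/2) exp(−SS/(2σ²)), so the posterior is Inverse-Gamma(α + n/2, β + SS/2) = Inverse-Gamma(7, 43.92).
The mode of Inverse-Gamma(a, b) is b/(a+1) = 43.92/8 ≈ 5.490.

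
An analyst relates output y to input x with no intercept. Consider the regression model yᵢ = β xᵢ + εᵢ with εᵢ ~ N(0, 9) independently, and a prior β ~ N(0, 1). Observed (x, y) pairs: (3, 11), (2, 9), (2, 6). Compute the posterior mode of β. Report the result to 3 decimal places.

β̂_MAP = 2.423

log p(β | y) = −Σ(yᵢ − βxᵢ)²/(2·9) − β²/(2·1) + const.
Setting the derivative to zero: Σxᵢ(yᵢ − βxᵢ)/9 − β/1 = 0, so β = Σxᵢyᵢ / (Σxᵢ² + σ²/τ²).
Σxᵢyᵢ = 3·11 + 2·9 + 2·6 = 63; Σxᵢ² = 17; σ²/τ² = 9.
β̂_MAP = 63 / (17 + 9) = 63/26 ≈ 2.423.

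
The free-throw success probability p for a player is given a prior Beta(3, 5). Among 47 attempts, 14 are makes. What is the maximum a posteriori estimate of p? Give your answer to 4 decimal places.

p̂_MAP = 0.3019

Prior: Beta(3, 5).
Data: 14 successes in 47 trials. The binomial likelihood contributes p^14(1−p)^33, so the posterior is Beta(3+14, 5+33) = Beta(17, 38).
For Beta(a, b) with a, b > 1 the mode is (a−1)/(a+b−2) = 16/53 ≈ 0.3019.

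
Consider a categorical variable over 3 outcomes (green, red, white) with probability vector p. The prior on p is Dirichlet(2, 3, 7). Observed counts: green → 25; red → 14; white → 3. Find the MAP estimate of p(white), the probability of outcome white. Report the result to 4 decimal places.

The posterior is Dirichlet(αᵢ + nᵢ) = Dirichlet(27, 17, 10).
For a Dirichlet(a₁,…,a_K) with all aᵢ > 1, the mode has j-th component (aⱼ − 1)/(Σaᵢ − K).
Here Σaᵢ = 54 and K = 3, so p(white) = (10 − 1)/(54 − 3) = 9/51 ≈ 0.1765.

MAP estimate of p(white) = 0.1765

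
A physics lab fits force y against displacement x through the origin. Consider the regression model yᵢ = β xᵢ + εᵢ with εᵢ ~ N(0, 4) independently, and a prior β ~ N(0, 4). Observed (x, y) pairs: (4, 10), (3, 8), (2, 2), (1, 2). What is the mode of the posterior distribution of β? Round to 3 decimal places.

log p(β | y) = −Σ(yᵢ − βxᵢ)²/(2·4) − β²/(2·4) + const.
Setting the derivative to zero: Σxᵢ(yᵢ − βxᵢ)/4 − β/4 = 0, so β = Σxᵢyᵢ / (Σxᵢ² + σ²/τ²).
Σxᵢyᵢ = 4·10 + 3·8 + 2·2 + 1·2 = 70; Σxᵢ² = 30; σ²/τ² = 1.
β̂_MAP = 70 / (30 + 1) = 70/31 ≈ 2.258.

β̂_MAP = 2.258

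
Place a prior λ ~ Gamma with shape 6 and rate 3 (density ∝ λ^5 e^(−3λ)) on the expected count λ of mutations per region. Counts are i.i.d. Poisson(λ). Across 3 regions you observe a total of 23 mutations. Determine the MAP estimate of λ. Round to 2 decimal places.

Σxᵢ = 23, n = 3.
Posterior ∝ λ^5e^(−3λ) · λ^23e^(−3λ) = λ^28e^(−6λ), i.e. Gamma(shape=29, rate=6).
The mode of a Gamma(a, b) with a ≥ 1 (shape–rate) is (a−1)/b = 28/6 ≈ 4.67.

λ̂_MAP = 4.67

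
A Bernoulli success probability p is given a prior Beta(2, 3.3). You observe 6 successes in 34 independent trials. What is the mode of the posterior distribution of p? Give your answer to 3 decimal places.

Prior: Beta(2, 3.3).
Data: 6 successes in 34 trials. The binomial likelihood contributes p^6(1−p)^28, so the posterior is Beta(2+6, 3.3+28) = Beta(8, 31.3).
For Beta(a, b) with a, b > 1 the mode is (a−1)/(a+b−2) = 7/37.3 ≈ 0.188.

p̂_MAP = 0.188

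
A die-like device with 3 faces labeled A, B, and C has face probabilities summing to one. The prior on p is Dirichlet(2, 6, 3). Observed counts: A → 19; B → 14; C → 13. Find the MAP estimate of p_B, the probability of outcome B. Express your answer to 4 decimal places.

The posterior is Dirichlet(αᵢ + nᵢ) = Dirichlet(21, 20, 16).
For a Dirichlet(a₁,…,a_K) with all aᵢ > 1, the mode has j-th component (aⱼ − 1)/(Σaᵢ − K).
Here Σaᵢ = 57 and K = 3, so p_B = (20 − 1)/(57 − 3) = 19/54 ≈ 0.3519.

MAP estimate of p_B = 0.3519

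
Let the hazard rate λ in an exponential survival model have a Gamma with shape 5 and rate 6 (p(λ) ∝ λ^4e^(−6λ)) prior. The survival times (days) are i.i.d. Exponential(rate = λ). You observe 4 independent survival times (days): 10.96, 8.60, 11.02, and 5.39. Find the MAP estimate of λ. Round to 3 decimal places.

λ̂_MAP = 0.191

The Exponential(rate=λ) likelihood is ∝ λ^n e^(−λΣtᵢ). Here n = 4 and Σtᵢ = 10.96 + 8.60 + 11.02 + 5.39 = 35.97.
Posterior ∝ λ^4e^(−6λ) · λ^4e^(−35.97λ) = λ^8e^(−41.97λ), i.e. Gamma(9, 41.97).
Mode = (a−1)/b = 8/41.97 ≈ 0.191.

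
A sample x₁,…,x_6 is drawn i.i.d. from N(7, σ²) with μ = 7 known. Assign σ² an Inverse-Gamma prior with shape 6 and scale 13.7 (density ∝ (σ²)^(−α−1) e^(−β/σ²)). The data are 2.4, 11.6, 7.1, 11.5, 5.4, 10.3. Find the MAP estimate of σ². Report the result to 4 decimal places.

Sum of squared deviations about the known mean: SS = (2.4−7)² + (11.6−7)² + (7.1−7)² + (11.5−7)² + (5.4−7)² + (10.3−7)² = 76.03.
The Normal likelihood contributes (σ²)^(−n/2) exp(−SS/(2σ²)), so the posterior is Inverse-Gamma(α + n/2, β + SS/2) = Inverse-Gamma(9, 51.715).
The mode of Inverse-Gamma(a, b) is b/(a+1) = 51.715/10 ≈ 5.1715.

σ̂²_MAP = 5.1715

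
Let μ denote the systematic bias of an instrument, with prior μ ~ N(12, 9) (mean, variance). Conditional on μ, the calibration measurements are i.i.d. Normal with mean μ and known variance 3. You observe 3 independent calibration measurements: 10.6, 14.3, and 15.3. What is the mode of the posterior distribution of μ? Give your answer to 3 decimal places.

μ̂_MAP = 13.260

n = 3; x̄ = (10.6 + 14.3 + 15.3)/3 = 40.2/3 = 13.4.
For a Normal prior and Normal likelihood with known variance, the posterior is Normal; its mode equals its mean, the precision-weighted average.
Prior precision 1/σ₀² = 1/9; data precision n/σ² = 3/3 = 1.
μ̂ = ((1/9)·12 + 1·13.4) / (1/9 + 1) = (221/15)/(10/9) = 13.260.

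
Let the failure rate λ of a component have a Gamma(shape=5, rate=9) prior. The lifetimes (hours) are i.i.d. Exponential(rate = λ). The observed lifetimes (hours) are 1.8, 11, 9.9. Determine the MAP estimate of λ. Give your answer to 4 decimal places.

λ̂_MAP = 0.2208

The Exponential(rate=λ) likelihood is ∝ λ^n e^(−λΣtᵢ). Here n = 3 and Σtᵢ = 1.8 + 11 + 9.9 = 22.7.
Posterior ∝ λ^4e^(−9λ) · λ^3e^(−22.7λ) = λ^7e^(−31.7λ), i.e. Gamma(8, 31.7).
Mode = (a−1)/b = 7/31.7 ≈ 0.2208.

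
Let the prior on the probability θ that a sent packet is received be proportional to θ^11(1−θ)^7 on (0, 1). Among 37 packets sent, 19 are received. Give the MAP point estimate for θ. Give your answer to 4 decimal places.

The prior density ∝ θ^11(1−θ)^7 is the kernel of Beta(12, 8).
Data: 19 successes in 37 trials. The binomial likelihood contributes θ^19(1−θ)^18, so the posterior is Beta(12+19, 8+18) = Beta(31, 26).
For Beta(a, b) with a, b > 1 the mode is (a−1)/(a+b−2) = 30/55 ≈ 0.5455.

θ̂_MAP = 0.5455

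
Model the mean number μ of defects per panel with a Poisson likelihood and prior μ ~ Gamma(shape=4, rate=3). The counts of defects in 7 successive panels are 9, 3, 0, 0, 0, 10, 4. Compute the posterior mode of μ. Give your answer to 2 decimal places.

μ̂_MAP = 2.90

Σxᵢ = 9+3+0+0+0+10+4 = 26, with n = 7.
Posterior ∝ μ^3e^(−3μ) · μ^26e^(−7μ) = μ^29e^(−10μ), i.e. Gamma(shape=30, rate=10).
The mode of a Gamma(a, b) with a ≥ 1 (shape–rate) is (a−1)/b = 29/10 ≈ 2.90.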